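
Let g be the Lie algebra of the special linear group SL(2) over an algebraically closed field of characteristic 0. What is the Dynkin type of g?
This is sl(2), which has dimension 2^2 - 1 = 3 and rank 2 - 1 = 1 (a Cartan subalgebra is the diagonal traceless matrices). In the classification of classical Lie algebras, the special linear algebra sl(n+1) has type A_n; here n = 1, so the Dynkin diagram is a chain of 1 nodes with single edges (A_1). Hence the type is A_1.

A_1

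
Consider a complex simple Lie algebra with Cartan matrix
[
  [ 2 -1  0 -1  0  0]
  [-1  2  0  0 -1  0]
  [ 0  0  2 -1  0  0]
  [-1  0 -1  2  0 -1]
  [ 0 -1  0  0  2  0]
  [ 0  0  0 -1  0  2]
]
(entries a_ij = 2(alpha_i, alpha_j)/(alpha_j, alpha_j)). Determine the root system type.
The matrix has rank 6 with 2's on the diagonal. Reading the off-diagonal entries as Dynkin edges (a single edge where a_ij = a_ji = -1; a double or triple edge where a_ij * a_ji = 2 or 3), the diagram is a chain of 4 nodes with a fork of two nodes at one end (D_6). One simple-root ordering that puts it in standard form is (alpha_5, alpha_2, alpha_1, alpha_4, alpha_6, alpha_3). So the algebra is type D_6, i.e. so(12).

D_6 (so(12))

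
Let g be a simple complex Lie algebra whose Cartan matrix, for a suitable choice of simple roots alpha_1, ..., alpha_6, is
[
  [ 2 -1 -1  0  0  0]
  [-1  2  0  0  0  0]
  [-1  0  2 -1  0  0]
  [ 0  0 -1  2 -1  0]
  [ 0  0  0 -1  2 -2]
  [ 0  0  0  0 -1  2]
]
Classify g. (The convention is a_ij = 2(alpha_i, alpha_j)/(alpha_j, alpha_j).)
B_6 (so(13))

The matrix has rank 6 with 2's on the diagonal. Reading the off-diagonal entries as Dynkin edges (a single edge where a_ij = a_ji = -1; a double or triple edge where a_ij * a_ji = 2 or 3), the diagram is a chain of 6 nodes with a double edge at one end; the terminal node there is the unique short simple root (B_6). One simple-root ordering that puts it in standard form is (alpha_2, alpha_1, alpha_3, alpha_4, alpha_5, alpha_6). So the algebra is type B_6, i.e. so(13).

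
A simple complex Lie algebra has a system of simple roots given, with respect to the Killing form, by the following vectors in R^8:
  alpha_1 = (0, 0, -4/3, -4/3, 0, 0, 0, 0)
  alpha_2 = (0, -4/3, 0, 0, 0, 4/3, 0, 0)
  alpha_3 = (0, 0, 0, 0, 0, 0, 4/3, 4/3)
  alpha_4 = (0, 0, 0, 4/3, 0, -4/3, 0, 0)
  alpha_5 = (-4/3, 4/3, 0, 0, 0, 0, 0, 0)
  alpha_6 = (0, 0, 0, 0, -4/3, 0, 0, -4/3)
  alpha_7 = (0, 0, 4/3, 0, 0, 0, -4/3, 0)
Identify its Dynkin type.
A7

Compute the Cartan integers a_ij = 2(alpha_i, alpha_j)/(alpha_j, alpha_j); the resulting 7x7 Cartan matrix is
[[2, 0, 0, -1, 0, 0, -1], [0, 2, 0, -1, -1, 0, 0], [0, 0, 2, 0, 0, -1, -1], [-1, -1, 0, 2, 0, 0, 0], [0, -1, 0, 0, 2, 0, 0], [0, 0, -1, 0, 0, 2, 0], [-1, 0, -1, 0, 0, 0, 2]].
All simple roots have the same length, so the diagram is simply laced. The associated Dynkin diagram is a chain of 7 nodes with single edges (A_7), so the type is A_7 (the algebra sl(8)).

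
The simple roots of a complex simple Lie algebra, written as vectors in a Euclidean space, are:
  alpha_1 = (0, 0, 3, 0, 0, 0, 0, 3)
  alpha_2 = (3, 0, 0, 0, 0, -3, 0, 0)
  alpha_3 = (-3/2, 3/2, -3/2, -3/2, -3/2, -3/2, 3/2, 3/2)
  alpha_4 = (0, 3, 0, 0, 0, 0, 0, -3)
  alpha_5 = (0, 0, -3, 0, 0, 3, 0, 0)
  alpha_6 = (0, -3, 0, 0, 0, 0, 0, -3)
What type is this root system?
E_6

Compute the Cartan integers a_ij = 2(alpha_i, alpha_j)/(alpha_j, alpha_j); the resulting 6x6 Cartan matrix is
[[2, 0, 0, -1, -1, -1], [0, 2, 0, 0, -1, 0], [0, 0, 2, 0, 0, -1], [-1, 0, 0, 2, 0, 0], [-1, -1, 0, 0, 2, 0], [-1, 0, -1, 0, 0, 2]].
All simple roots have the same length, so the diagram is simply laced. The associated Dynkin diagram is a chain of 5 nodes with one extra node attached to the third node from one end (E_6), so the type is E_6.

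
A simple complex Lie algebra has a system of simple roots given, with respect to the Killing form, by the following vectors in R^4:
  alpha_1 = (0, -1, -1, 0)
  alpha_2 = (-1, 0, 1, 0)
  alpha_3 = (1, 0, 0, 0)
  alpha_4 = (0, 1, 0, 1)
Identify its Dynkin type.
B4

Compute the Cartan integers a_ij = 2(alpha_i, alpha_j)/(alpha_j, alpha_j); the resulting 4x4 Cartan matrix is
[[2, -1, 0, -1], [-1, 2, -2, 0], [0, -1, 2, 0], [-1, 0, 0, 2]].
The roots have two lengths (squared-length ratio 2:1); the short ones are alpha_{3}. The associated Dynkin diagram is a chain of 4 nodes with a double edge at one end; the terminal node there is the unique short simple root (B_4), so the type is B_4 (the algebra so(9)).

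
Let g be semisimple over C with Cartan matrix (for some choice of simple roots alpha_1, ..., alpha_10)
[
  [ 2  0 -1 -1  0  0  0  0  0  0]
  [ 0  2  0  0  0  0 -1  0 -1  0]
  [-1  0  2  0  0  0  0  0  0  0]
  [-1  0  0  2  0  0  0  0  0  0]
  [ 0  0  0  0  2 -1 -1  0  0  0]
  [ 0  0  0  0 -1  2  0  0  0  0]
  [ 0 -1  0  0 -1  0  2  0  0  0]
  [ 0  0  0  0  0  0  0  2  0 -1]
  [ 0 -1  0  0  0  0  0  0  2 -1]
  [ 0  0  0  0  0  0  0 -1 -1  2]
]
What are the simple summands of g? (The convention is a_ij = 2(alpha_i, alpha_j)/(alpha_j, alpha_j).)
A_3 ⊕ A_7

The diagram associated to this matrix has two connected components: the simple roots {alpha_1, alpha_3, alpha_4} form a chain of 3 nodes with single edges (A_3), and {alpha_2, alpha_5, alpha_6, alpha_7, alpha_8, alpha_9, alpha_10} form a chain of 7 nodes with single edges (A_7). A semisimple Lie algebra decomposes uniquely as the direct sum of simple ideals, one per connected component of its Dynkin diagram, so g ≅ A_3 ⊕ A_7 (dimension 15 + 63 = 78).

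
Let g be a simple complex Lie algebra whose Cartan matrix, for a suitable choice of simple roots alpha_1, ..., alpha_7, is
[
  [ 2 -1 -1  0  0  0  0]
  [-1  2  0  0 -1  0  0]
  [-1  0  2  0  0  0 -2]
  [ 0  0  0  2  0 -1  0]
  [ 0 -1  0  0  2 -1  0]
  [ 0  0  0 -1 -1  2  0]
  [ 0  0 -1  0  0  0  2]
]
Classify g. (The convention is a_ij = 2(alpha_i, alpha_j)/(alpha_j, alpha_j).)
The matrix has rank 7 with 2's on the diagonal. Reading the off-diagonal entries as Dynkin edges (a single edge where a_ij = a_ji = -1; a double or triple edge where a_ij * a_ji = 2 or 3), the diagram is a chain of 7 nodes with a double edge at one end; the terminal node there is the unique short simple root (B_7). One simple-root ordering that puts it in standard form is (alpha_4, alpha_6, alpha_5, alpha_2, alpha_1, alpha_3, alpha_7). So the algebra is type B_7, i.e. so(15).

B_7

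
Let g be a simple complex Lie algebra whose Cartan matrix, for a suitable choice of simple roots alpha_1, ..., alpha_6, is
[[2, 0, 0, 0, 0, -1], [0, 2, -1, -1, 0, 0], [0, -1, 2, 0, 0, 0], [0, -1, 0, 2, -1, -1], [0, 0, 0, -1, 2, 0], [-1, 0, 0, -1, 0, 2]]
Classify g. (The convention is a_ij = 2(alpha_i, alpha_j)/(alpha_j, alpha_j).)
type E_6

The matrix has rank 6 with 2's on the diagonal. Reading the off-diagonal entries as Dynkin edges (a single edge where a_ij = a_ji = -1; a double or triple edge where a_ij * a_ji = 2 or 3), the diagram is a chain of 5 nodes with one extra node attached to the third node from one end (E_6). One simple-root ordering that puts it in standard form is (alpha_1, alpha_5, alpha_6, alpha_4, alpha_2, alpha_3). So the algebra is type E_6.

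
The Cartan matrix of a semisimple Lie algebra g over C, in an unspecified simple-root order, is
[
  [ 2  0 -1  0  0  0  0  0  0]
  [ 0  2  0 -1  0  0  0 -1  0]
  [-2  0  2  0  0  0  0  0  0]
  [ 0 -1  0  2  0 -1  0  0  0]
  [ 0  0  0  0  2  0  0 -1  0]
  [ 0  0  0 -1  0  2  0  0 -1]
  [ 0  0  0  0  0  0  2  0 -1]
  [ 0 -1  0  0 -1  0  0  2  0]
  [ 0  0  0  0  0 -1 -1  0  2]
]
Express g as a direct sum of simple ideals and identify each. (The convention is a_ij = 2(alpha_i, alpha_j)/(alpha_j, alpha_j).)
A7 ⊕ B2

The diagram associated to this matrix has two connected components: the simple roots {alpha_2, alpha_4, alpha_5, alpha_6, alpha_7, alpha_8, alpha_9} form a chain of 7 nodes with single edges (A_7), and {alpha_1, alpha_3} form a chain of 2 nodes with a double edge at one end; the terminal node there is the unique short simple root (B_2). A semisimple Lie algebra decomposes uniquely as the direct sum of simple ideals, one per connected component of its Dynkin diagram, so g ≅ A_7 ⊕ B_2 (dimension 63 + 10 = 73).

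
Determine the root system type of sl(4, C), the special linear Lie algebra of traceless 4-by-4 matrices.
This is sl(4), which has dimension 4^2 - 1 = 15 and rank 4 - 1 = 3 (a Cartan subalgebra is the diagonal traceless matrices). In the classification of classical Lie algebras, the special linear algebra sl(n+1) has type A_n; here n = 3, so the Dynkin diagram is a chain of 3 nodes with single edges (A_3). Hence the type is A_3.

A3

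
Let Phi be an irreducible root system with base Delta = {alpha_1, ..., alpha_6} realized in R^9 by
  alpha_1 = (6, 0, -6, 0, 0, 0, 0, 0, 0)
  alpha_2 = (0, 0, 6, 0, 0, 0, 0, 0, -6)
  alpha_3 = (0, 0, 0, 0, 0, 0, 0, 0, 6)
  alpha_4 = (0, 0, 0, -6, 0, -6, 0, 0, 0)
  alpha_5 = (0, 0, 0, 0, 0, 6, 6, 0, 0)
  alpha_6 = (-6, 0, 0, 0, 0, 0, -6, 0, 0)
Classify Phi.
B6

Compute the Cartan integers a_ij = 2(alpha_i, alpha_j)/(alpha_j, alpha_j); the resulting 6x6 Cartan matrix is
[[2, -1, 0, 0, 0, -1], [-1, 2, -2, 0, 0, 0], [0, -1, 2, 0, 0, 0], [0, 0, 0, 2, -1, 0], [0, 0, 0, -1, 2, -1], [-1, 0, 0, 0, -1, 2]].
The roots have two lengths (squared-length ratio 2:1); the short ones are alpha_{3}. The associated Dynkin diagram is a chain of 6 nodes with a double edge at one end; the terminal node there is the unique short simple root (B_6), so the type is B_6 (the algebra so(13)).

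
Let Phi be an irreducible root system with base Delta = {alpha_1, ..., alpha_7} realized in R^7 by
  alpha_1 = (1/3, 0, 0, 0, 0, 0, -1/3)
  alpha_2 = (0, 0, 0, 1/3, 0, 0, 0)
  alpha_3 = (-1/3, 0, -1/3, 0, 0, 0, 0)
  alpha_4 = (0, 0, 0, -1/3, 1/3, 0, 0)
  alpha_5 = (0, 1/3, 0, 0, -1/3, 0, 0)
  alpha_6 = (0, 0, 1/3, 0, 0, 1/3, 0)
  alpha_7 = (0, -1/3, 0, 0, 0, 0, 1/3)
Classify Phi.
B_7

Compute the Cartan integers a_ij = 2(alpha_i, alpha_j)/(alpha_j, alpha_j); the resulting 7x7 Cartan matrix is
[[2, 0, -1, 0, 0, 0, -1], [0, 2, 0, -1, 0, 0, 0], [-1, 0, 2, 0, 0, -1, 0], [0, -2, 0, 2, -1, 0, 0], [0, 0, 0, -1, 2, 0, -1], [0, 0, -1, 0, 0, 2, 0], [-1, 0, 0, 0, -1, 0, 2]].
The roots have two lengths (squared-length ratio 2:1); the short ones are alpha_{2}. The associated Dynkin diagram is a chain of 7 nodes with a double edge at one end; the terminal node there is the unique short simple root (B_7), so the type is B_7 (the algebra so(15)).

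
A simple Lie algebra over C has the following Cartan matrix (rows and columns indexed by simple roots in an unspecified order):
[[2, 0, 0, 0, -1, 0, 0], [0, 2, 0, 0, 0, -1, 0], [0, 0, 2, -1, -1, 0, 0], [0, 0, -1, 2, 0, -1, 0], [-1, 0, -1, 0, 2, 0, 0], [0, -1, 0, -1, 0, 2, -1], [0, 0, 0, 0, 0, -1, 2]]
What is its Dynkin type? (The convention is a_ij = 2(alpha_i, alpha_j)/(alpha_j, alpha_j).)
D7

The matrix has rank 7 with 2's on the diagonal. Reading the off-diagonal entries as Dynkin edges (a single edge where a_ij = a_ji = -1; a double or triple edge where a_ij * a_ji = 2 or 3), the diagram is a chain of 5 nodes with a fork of two nodes at one end (D_7). One simple-root ordering that puts it in standard form is (alpha_1, alpha_5, alpha_3, alpha_4, alpha_6, alpha_7, alpha_2). So the algebra is type D_7, i.e. so(14).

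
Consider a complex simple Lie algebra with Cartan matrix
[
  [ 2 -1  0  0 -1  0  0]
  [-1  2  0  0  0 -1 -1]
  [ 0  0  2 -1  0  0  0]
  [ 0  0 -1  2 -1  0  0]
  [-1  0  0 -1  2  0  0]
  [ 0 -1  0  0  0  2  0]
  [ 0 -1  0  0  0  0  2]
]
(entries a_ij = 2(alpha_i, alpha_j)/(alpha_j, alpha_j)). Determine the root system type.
D_7

The matrix has rank 7 with 2's on the diagonal. Reading the off-diagonal entries as Dynkin edges (a single edge where a_ij = a_ji = -1; a double or triple edge where a_ij * a_ji = 2 or 3), the diagram is a chain of 5 nodes with a fork of two nodes at one end (D_7). One simple-root ordering that puts it in standard form is (alpha_3, alpha_4, alpha_5, alpha_1, alpha_2, alpha_6, alpha_7). So the algebra is type D_7, i.e. so(14).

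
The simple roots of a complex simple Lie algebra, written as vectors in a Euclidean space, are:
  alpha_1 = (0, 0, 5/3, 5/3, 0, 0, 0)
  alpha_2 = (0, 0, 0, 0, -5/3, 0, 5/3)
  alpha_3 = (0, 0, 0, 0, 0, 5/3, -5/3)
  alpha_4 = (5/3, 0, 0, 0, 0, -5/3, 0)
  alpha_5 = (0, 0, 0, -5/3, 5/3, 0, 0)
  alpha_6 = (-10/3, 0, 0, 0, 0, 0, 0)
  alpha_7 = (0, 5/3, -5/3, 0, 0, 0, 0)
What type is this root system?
C7

Compute the Cartan integers a_ij = 2(alpha_i, alpha_j)/(alpha_j, alpha_j); the resulting 7x7 Cartan matrix is
[[2, 0, 0, 0, -1, 0, -1], [0, 2, -1, 0, -1, 0, 0], [0, -1, 2, -1, 0, 0, 0], [0, 0, -1, 2, 0, -1, 0], [-1, -1, 0, 0, 2, 0, 0], [0, 0, 0, -2, 0, 2, 0], [-1, 0, 0, 0, 0, 0, 2]].
The roots have two lengths (squared-length ratio 2:1); the short ones are alpha_{1,2,3,4,5,7}. The associated Dynkin diagram is a chain of 7 nodes with a double edge at one end; the terminal node there is the unique long simple root (C_7), so the type is C_7 (the algebra sp(14)).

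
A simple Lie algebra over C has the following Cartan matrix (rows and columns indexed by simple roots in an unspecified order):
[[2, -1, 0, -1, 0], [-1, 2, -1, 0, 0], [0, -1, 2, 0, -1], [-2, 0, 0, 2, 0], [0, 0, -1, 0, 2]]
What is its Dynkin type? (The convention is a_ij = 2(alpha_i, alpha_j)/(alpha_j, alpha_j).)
type C_5

The matrix has rank 5 with 2's on the diagonal. Reading the off-diagonal entries as Dynkin edges (a single edge where a_ij = a_ji = -1; a double or triple edge where a_ij * a_ji = 2 or 3), the diagram is a chain of 5 nodes with a double edge at one end; the terminal node there is the unique long simple root (C_5). One simple-root ordering that puts it in standard form is (alpha_5, alpha_3, alpha_2, alpha_1, alpha_4). So the algebra is type C_5, i.e. sp(10).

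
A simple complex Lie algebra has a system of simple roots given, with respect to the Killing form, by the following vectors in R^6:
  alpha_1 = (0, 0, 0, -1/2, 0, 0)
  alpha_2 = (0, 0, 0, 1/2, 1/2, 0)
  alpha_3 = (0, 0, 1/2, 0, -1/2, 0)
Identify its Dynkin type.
Compute the Cartan integers a_ij = 2(alpha_i, alpha_j)/(alpha_j, alpha_j); the resulting 3x3 Cartan matrix is
[[2, -1, 0], [-2, 2, -1], [0, -1, 2]].
The roots have two lengths (squared-length ratio 2:1); the short ones are alpha_{1}. The associated Dynkin diagram is a chain of 3 nodes with a double edge at one end; the terminal node there is the unique short simple root (B_3), so the type is B_3 (the algebra so(7)).

B_3 (so(7))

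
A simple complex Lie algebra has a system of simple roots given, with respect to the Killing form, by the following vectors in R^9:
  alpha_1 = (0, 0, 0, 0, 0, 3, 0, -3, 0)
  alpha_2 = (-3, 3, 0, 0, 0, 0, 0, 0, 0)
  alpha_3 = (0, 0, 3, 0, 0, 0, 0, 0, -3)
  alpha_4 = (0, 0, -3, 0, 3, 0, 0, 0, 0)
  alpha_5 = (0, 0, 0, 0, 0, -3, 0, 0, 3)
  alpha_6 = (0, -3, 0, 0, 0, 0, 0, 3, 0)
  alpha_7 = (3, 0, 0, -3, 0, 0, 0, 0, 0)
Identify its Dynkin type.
Compute the Cartan integers a_ij = 2(alpha_i, alpha_j)/(alpha_j, alpha_j); the resulting 7x7 Cartan matrix is
[[2, 0, 0, 0, -1, -1, 0], [0, 2, 0, 0, 0, -1, -1], [0, 0, 2, -1, -1, 0, 0], [0, 0, -1, 2, 0, 0, 0], [-1, 0, -1, 0, 2, 0, 0], [-1, -1, 0, 0, 0, 2, 0], [0, -1, 0, 0, 0, 0, 2]].
All simple roots have the same length, so the diagram is simply laced. The associated Dynkin diagram is a chain of 7 nodes with single edges (A_7), so the type is A_7 (the algebra sl(8)).

A7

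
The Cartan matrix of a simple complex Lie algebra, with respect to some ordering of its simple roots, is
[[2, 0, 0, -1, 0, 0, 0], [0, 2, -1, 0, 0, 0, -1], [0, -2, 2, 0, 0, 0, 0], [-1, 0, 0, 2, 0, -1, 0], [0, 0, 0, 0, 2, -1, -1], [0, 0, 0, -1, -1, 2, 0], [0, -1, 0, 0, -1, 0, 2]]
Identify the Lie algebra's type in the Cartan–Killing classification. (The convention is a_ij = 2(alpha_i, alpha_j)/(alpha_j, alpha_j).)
C7

The matrix has rank 7 with 2's on the diagonal. Reading the off-diagonal entries as Dynkin edges (a single edge where a_ij = a_ji = -1; a double or triple edge where a_ij * a_ji = 2 or 3), the diagram is a chain of 7 nodes with a double edge at one end; the terminal node there is the unique long simple root (C_7). One simple-root ordering that puts it in standard form is (alpha_1, alpha_4, alpha_6, alpha_5, alpha_7, alpha_2, alpha_3). So the algebra is type C_7, i.e. sp(14).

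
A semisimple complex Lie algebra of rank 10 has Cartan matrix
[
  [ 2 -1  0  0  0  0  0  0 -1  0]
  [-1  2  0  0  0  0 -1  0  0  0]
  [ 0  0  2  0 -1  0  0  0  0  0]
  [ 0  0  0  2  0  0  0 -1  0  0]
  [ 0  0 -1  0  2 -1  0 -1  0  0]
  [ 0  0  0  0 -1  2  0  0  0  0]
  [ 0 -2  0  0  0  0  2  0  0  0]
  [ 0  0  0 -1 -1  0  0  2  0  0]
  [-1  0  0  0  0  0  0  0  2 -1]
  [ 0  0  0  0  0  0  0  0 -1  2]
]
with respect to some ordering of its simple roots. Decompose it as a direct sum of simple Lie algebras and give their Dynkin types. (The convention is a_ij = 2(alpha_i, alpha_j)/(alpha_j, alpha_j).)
C_5 (sp(10)) ⊕ D_5 (so(10))

The diagram associated to this matrix has two connected components: the simple roots {alpha_1, alpha_2, alpha_7, alpha_9, alpha_10} form a chain of 5 nodes with a double edge at one end; the terminal node there is the unique long simple root (C_5), and {alpha_3, alpha_4, alpha_5, alpha_6, alpha_8} form a chain of 3 nodes with a fork of two nodes at one end (D_5). A semisimple Lie algebra decomposes uniquely as the direct sum of simple ideals, one per connected component of its Dynkin diagram, so g ≅ C_5 ⊕ D_5 (dimension 55 + 45 = 100).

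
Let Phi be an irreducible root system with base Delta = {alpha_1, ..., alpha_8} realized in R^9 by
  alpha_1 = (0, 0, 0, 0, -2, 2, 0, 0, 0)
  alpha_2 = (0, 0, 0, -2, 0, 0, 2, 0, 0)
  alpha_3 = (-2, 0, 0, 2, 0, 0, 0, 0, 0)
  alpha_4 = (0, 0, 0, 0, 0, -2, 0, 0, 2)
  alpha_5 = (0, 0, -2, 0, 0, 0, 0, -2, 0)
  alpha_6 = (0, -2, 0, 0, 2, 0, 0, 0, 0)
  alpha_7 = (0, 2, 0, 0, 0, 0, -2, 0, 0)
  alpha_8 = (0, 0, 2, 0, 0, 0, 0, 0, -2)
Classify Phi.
type A_8

Compute the Cartan integers a_ij = 2(alpha_i, alpha_j)/(alpha_j, alpha_j); the resulting 8x8 Cartan matrix is
[[2, 0, 0, -1, 0, -1, 0, 0], [0, 2, -1, 0, 0, 0, -1, 0], [0, -1, 2, 0, 0, 0, 0, 0], [-1, 0, 0, 2, 0, 0, 0, -1], [0, 0, 0, 0, 2, 0, 0, -1], [-1, 0, 0, 0, 0, 2, -1, 0], [0, -1, 0, 0, 0, -1, 2, 0], [0, 0, 0, -1, -1, 0, 0, 2]].
All simple roots have the same length, so the diagram is simply laced. The associated Dynkin diagram is a chain of 8 nodes with single edges (A_8), so the type is A_8 (the algebra sl(9)).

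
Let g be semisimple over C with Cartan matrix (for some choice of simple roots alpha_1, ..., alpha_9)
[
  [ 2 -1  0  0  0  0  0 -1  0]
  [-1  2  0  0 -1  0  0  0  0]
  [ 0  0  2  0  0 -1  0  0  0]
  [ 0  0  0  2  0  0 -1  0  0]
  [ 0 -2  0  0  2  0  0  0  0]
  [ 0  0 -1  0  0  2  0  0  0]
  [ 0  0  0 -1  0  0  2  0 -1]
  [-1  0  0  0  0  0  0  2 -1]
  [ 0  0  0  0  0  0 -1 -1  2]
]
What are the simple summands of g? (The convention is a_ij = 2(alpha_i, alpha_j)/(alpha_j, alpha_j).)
The diagram associated to this matrix has two connected components: the simple roots {alpha_3, alpha_6} form a chain of 2 nodes with single edges (A_2), and {alpha_1, alpha_2, alpha_4, alpha_5, alpha_7, alpha_8, alpha_9} form a chain of 7 nodes with a double edge at one end; the terminal node there is the unique long simple root (C_7). A semisimple Lie algebra decomposes uniquely as the direct sum of simple ideals, one per connected component of its Dynkin diagram, so g ≅ A_2 ⊕ C_7 (dimension 8 + 105 = 113).

A2 + C7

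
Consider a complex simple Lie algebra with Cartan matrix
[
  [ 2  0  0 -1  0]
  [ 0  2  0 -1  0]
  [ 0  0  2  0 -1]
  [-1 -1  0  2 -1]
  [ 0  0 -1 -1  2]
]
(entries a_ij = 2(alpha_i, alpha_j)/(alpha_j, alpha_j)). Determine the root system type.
D_5 (so(10))

The matrix has rank 5 with 2's on the diagonal. Reading the off-diagonal entries as Dynkin edges (a single edge where a_ij = a_ji = -1; a double or triple edge where a_ij * a_ji = 2 or 3), the diagram is a chain of 3 nodes with a fork of two nodes at one end (D_5). One simple-root ordering that puts it in standard form is (alpha_3, alpha_5, alpha_4, alpha_1, alpha_2). So the algebra is type D_5, i.e. so(10).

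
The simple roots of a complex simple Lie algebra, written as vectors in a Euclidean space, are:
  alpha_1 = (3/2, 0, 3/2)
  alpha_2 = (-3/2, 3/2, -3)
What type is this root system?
Compute the Cartan integers a_ij = 2(alpha_i, alpha_j)/(alpha_j, alpha_j); the resulting 2x2 Cartan matrix is
[[2, -1], [-3, 2]].
The roots have two lengths (squared-length ratio 3:1); the short ones are alpha_{1}. The associated Dynkin diagram is two nodes joined by a triple edge (G_2), so the type is G_2.

G_2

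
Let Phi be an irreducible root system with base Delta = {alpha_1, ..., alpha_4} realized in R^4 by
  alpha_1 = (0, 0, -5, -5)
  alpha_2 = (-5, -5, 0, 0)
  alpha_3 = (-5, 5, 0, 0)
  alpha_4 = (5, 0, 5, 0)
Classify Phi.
Compute the Cartan integers a_ij = 2(alpha_i, alpha_j)/(alpha_j, alpha_j); the resulting 4x4 Cartan matrix is
[[2, 0, 0, -1], [0, 2, 0, -1], [0, 0, 2, -1], [-1, -1, -1, 2]].
All simple roots have the same length, so the diagram is simply laced. The associated Dynkin diagram is a chain of 2 nodes with a fork of two nodes at one end (D_4), so the type is D_4 (the algebra so(8)).

D_4 (so(8))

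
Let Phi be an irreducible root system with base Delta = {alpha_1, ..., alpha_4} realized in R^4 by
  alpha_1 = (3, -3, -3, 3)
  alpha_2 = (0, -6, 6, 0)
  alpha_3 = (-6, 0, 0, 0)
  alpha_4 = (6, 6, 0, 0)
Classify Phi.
Compute the Cartan integers a_ij = 2(alpha_i, alpha_j)/(alpha_j, alpha_j); the resulting 4x4 Cartan matrix is
[[2, 0, -1, 0], [0, 2, 0, -1], [-1, 0, 2, -1], [0, -1, -2, 2]].
The roots have two lengths (squared-length ratio 2:1); the short ones are alpha_{1,3}. The associated Dynkin diagram is a chain of 4 nodes with a double edge between the middle two (F_4), so the type is F_4.

F4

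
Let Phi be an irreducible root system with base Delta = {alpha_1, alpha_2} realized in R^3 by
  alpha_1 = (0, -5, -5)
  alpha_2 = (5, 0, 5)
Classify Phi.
A2

Compute the Cartan integers a_ij = 2(alpha_i, alpha_j)/(alpha_j, alpha_j); the resulting 2x2 Cartan matrix is
[[2, -1], [-1, 2]].
All simple roots have the same length, so the diagram is simply laced. The associated Dynkin diagram is a chain of 2 nodes with single edges (A_2), so the type is A_2 (the algebra sl(3)).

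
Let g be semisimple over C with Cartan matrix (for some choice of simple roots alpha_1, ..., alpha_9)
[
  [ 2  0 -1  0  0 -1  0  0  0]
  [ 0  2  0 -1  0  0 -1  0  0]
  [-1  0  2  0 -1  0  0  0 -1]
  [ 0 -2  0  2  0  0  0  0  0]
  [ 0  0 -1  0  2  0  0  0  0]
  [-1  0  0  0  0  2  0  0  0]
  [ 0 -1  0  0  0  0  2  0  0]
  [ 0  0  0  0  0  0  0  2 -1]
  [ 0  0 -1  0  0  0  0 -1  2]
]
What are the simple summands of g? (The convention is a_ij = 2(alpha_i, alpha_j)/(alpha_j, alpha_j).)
C_3 (sp(6)) ⊕ E_6

The diagram associated to this matrix has two connected components: the simple roots {alpha_2, alpha_4, alpha_7} form a chain of 3 nodes with a double edge at one end; the terminal node there is the unique long simple root (C_3), and {alpha_1, alpha_3, alpha_5, alpha_6, alpha_8, alpha_9} form a chain of 5 nodes with one extra node attached to the third node from one end (E_6). A semisimple Lie algebra decomposes uniquely as the direct sum of simple ideals, one per connected component of its Dynkin diagram, so g ≅ C_3 ⊕ E_6 (dimension 21 + 78 = 99).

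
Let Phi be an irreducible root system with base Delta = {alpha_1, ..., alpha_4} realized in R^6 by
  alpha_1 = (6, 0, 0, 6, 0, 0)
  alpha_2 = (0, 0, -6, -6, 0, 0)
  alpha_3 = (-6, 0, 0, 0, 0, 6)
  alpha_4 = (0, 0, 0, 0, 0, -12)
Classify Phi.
C4

Compute the Cartan integers a_ij = 2(alpha_i, alpha_j)/(alpha_j, alpha_j); the resulting 4x4 Cartan matrix is
[[2, -1, -1, 0], [-1, 2, 0, 0], [-1, 0, 2, -1], [0, 0, -2, 2]].
The roots have two lengths (squared-length ratio 2:1); the short ones are alpha_{1,2,3}. The associated Dynkin diagram is a chain of 4 nodes with a double edge at one end; the terminal node there is the unique long simple root (C_4), so the type is C_4 (the algebra sp(8)).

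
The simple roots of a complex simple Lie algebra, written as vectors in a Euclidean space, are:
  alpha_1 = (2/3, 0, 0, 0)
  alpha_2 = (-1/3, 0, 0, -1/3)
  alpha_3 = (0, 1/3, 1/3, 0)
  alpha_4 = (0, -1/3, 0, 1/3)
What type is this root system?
C4

Compute the Cartan integers a_ij = 2(alpha_i, alpha_j)/(alpha_j, alpha_j); the resulting 4x4 Cartan matrix is
[[2, -2, 0, 0], [-1, 2, 0, -1], [0, 0, 2, -1], [0, -1, -1, 2]].
The roots have two lengths (squared-length ratio 2:1); the short ones are alpha_{2,3,4}. The associated Dynkin diagram is a chain of 4 nodes with a double edge at one end; the terminal node there is the unique long simple root (C_4), so the type is C_4 (the algebra sp(8)).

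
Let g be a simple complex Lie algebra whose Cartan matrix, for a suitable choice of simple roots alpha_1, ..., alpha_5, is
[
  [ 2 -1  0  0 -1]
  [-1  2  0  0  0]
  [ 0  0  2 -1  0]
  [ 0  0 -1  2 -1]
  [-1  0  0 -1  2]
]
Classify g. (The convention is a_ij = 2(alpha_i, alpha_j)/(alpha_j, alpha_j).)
type A_5

The matrix has rank 5 with 2's on the diagonal. Reading the off-diagonal entries as Dynkin edges (a single edge where a_ij = a_ji = -1; a double or triple edge where a_ij * a_ji = 2 or 3), the diagram is a chain of 5 nodes with single edges (A_5). One simple-root ordering that puts it in standard form is (alpha_2, alpha_1, alpha_5, alpha_4, alpha_3). So the algebra is type A_5, i.e. sl(6).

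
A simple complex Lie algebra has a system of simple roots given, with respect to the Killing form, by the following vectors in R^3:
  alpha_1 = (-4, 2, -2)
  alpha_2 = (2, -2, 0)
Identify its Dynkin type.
Compute the Cartan integers a_ij = 2(alpha_i, alpha_j)/(alpha_j, alpha_j); the resulting 2x2 Cartan matrix is
[[2, -3], [-1, 2]].
The roots have two lengths (squared-length ratio 3:1); the short ones are alpha_{2}. The associated Dynkin diagram is two nodes joined by a triple edge (G_2), so the type is G_2.

G2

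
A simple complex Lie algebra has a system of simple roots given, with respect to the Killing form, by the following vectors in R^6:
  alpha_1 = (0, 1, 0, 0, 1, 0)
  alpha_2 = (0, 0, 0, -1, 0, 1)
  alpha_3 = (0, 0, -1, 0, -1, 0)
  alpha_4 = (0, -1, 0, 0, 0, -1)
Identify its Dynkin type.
Compute the Cartan integers a_ij = 2(alpha_i, alpha_j)/(alpha_j, alpha_j); the resulting 4x4 Cartan matrix is
[[2, 0, -1, -1], [0, 2, 0, -1], [-1, 0, 2, 0], [-1, -1, 0, 2]].
All simple roots have the same length, so the diagram is simply laced. The associated Dynkin diagram is a chain of 4 nodes with single edges (A_4), so the type is A_4 (the algebra sl(5)).

type A_4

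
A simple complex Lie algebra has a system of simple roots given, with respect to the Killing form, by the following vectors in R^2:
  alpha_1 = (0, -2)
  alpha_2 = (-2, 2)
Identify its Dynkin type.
type B_2

Compute the Cartan integers a_ij = 2(alpha_i, alpha_j)/(alpha_j, alpha_j); the resulting 2x2 Cartan matrix is
[[2, -1], [-2, 2]].
The roots have two lengths (squared-length ratio 2:1); the short ones are alpha_{1}. The associated Dynkin diagram is a chain of 2 nodes with a double edge at one end; the terminal node there is the unique short simple root (B_2), so the type is B_2 (the algebra so(5)).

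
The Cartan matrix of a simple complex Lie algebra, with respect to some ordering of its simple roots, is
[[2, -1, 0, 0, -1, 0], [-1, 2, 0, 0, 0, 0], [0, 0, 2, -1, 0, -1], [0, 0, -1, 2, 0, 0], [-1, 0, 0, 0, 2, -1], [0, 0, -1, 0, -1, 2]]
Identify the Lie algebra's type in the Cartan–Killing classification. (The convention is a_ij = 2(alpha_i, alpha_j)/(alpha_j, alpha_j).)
The matrix has rank 6 with 2's on the diagonal. Reading the off-diagonal entries as Dynkin edges (a single edge where a_ij = a_ji = -1; a double or triple edge where a_ij * a_ji = 2 or 3), the diagram is a chain of 6 nodes with single edges (A_6). One simple-root ordering that puts it in standard form is (alpha_4, alpha_3, alpha_6, alpha_5, alpha_1, alpha_2). So the algebra is type A_6, i.e. sl(7).

A_6 (sl(7))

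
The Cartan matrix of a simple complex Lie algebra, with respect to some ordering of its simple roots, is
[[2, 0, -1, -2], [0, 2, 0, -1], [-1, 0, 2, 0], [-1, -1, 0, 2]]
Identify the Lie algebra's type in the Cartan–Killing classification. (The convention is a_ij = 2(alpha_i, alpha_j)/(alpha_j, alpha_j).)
The matrix has rank 4 with 2's on the diagonal. Reading the off-diagonal entries as Dynkin edges (a single edge where a_ij = a_ji = -1; a double or triple edge where a_ij * a_ji = 2 or 3), the diagram is a chain of 4 nodes with a double edge between the middle two (F_4). One simple-root ordering that puts it in standard form is (alpha_3, alpha_1, alpha_4, alpha_2). So the algebra is type F_4.

F_4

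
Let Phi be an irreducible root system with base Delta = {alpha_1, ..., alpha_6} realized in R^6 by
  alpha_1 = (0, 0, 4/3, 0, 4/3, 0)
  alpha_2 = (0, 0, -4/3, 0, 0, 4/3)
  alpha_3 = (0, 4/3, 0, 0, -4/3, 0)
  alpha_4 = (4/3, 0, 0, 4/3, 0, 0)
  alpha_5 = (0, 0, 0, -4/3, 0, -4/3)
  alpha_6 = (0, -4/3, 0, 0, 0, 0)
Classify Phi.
B6

Compute the Cartan integers a_ij = 2(alpha_i, alpha_j)/(alpha_j, alpha_j); the resulting 6x6 Cartan matrix is
[[2, -1, -1, 0, 0, 0], [-1, 2, 0, 0, -1, 0], [-1, 0, 2, 0, 0, -2], [0, 0, 0, 2, -1, 0], [0, -1, 0, -1, 2, 0], [0, 0, -1, 0, 0, 2]].
The roots have two lengths (squared-length ratio 2:1); the short ones are alpha_{6}. The associated Dynkin diagram is a chain of 6 nodes with a double edge at one end; the terminal node there is the unique short simple root (B_6), so the type is B_6 (the algebra so(13)).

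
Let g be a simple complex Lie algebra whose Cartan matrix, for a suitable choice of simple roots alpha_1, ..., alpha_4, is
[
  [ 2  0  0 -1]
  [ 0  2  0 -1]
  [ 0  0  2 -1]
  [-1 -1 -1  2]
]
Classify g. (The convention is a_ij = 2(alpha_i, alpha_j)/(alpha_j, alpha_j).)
The matrix has rank 4 with 2's on the diagonal. Reading the off-diagonal entries as Dynkin edges (a single edge where a_ij = a_ji = -1; a double or triple edge where a_ij * a_ji = 2 or 3), the diagram is a chain of 2 nodes with a fork of two nodes at one end (D_4). One simple-root ordering that puts it in standard form is (alpha_2, alpha_4, alpha_3, alpha_1). So the algebra is type D_4, i.e. so(8).

D_4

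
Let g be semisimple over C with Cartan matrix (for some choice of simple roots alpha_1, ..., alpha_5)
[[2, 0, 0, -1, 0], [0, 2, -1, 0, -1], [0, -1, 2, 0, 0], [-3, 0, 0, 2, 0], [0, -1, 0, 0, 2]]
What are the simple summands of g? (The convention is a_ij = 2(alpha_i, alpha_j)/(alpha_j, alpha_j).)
A3 ⊕ G2

The diagram associated to this matrix has two connected components: the simple roots {alpha_2, alpha_3, alpha_5} form a chain of 3 nodes with single edges (A_3), and {alpha_1, alpha_4} form two nodes joined by a triple edge (G_2). A semisimple Lie algebra decomposes uniquely as the direct sum of simple ideals, one per connected component of its Dynkin diagram, so g ≅ A_3 ⊕ G_2 (dimension 15 + 14 = 29).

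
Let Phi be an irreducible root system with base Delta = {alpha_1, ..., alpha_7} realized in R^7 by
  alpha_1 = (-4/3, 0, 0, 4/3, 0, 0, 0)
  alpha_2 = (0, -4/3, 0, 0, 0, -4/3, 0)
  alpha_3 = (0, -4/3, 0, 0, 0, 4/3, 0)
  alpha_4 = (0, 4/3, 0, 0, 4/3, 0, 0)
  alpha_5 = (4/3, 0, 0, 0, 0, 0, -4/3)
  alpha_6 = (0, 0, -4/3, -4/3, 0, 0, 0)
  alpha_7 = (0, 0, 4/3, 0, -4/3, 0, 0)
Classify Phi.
Compute the Cartan integers a_ij = 2(alpha_i, alpha_j)/(alpha_j, alpha_j); the resulting 7x7 Cartan matrix is
[[2, 0, 0, 0, -1, -1, 0], [0, 2, 0, -1, 0, 0, 0], [0, 0, 2, -1, 0, 0, 0], [0, -1, -1, 2, 0, 0, -1], [-1, 0, 0, 0, 2, 0, 0], [-1, 0, 0, 0, 0, 2, -1], [0, 0, 0, -1, 0, -1, 2]].
All simple roots have the same length, so the diagram is simply laced. The associated Dynkin diagram is a chain of 5 nodes with a fork of two nodes at one end (D_7), so the type is D_7 (the algebra so(14)).

type D_7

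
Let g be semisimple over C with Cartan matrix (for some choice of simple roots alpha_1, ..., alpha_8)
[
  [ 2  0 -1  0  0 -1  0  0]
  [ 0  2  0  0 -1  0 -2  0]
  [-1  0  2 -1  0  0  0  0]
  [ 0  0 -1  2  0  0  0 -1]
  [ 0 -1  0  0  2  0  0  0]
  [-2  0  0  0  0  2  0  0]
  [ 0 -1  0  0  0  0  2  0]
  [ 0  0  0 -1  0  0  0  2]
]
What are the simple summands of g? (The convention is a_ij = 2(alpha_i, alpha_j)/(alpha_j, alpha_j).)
The diagram associated to this matrix has two connected components: the simple roots {alpha_2, alpha_5, alpha_7} form a chain of 3 nodes with a double edge at one end; the terminal node there is the unique short simple root (B_3), and {alpha_1, alpha_3, alpha_4, alpha_6, alpha_8} form a chain of 5 nodes with a double edge at one end; the terminal node there is the unique long simple root (C_5). A semisimple Lie algebra decomposes uniquely as the direct sum of simple ideals, one per connected component of its Dynkin diagram, so g ≅ B_3 ⊕ C_5 (dimension 21 + 55 = 76).

B_3 ⊕ C_5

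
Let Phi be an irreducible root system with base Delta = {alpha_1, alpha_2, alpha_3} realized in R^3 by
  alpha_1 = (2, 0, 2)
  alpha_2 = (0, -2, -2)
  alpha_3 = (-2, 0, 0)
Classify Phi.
Compute the Cartan integers a_ij = 2(alpha_i, alpha_j)/(alpha_j, alpha_j); the resulting 3x3 Cartan matrix is
[[2, -1, -2], [-1, 2, 0], [-1, 0, 2]].
The roots have two lengths (squared-length ratio 2:1); the short ones are alpha_{3}. The associated Dynkin diagram is a chain of 3 nodes with a double edge at one end; the terminal node there is the unique short simple root (B_3), so the type is B_3 (the algebra so(7)).

type B_3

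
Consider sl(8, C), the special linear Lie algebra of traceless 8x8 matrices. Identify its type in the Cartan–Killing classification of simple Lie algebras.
A7

This is sl(8), which has dimension 8^2 - 1 = 63 and rank 8 - 1 = 7 (a Cartan subalgebra is the diagonal traceless matrices). In the classification of classical Lie algebras, the special linear algebra sl(n+1) has type A_n; here n = 7, so the Dynkin diagram is a chain of 7 nodes with single edges (A_7). Hence the type is A_7.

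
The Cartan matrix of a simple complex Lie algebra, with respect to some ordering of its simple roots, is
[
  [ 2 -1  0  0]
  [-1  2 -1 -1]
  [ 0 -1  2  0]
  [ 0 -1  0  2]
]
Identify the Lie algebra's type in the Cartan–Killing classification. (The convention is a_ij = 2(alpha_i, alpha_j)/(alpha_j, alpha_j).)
The matrix has rank 4 with 2's on the diagonal. Reading the off-diagonal entries as Dynkin edges (a single edge where a_ij = a_ji = -1; a double or triple edge where a_ij * a_ji = 2 or 3), the diagram is a chain of 2 nodes with a fork of two nodes at one end (D_4). One simple-root ordering that puts it in standard form is (alpha_3, alpha_2, alpha_4, alpha_1). So the algebra is type D_4, i.e. so(8).

D_4 (so(8))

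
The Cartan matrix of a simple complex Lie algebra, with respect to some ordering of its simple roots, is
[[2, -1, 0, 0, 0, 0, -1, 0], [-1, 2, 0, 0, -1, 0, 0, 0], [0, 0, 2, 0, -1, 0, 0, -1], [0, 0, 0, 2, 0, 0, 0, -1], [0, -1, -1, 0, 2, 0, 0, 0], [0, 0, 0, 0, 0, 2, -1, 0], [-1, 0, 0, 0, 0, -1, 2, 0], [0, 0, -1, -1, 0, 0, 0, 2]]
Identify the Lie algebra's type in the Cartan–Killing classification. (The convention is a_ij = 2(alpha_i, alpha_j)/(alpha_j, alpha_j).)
A_8

The matrix has rank 8 with 2's on the diagonal. Reading the off-diagonal entries as Dynkin edges (a single edge where a_ij = a_ji = -1; a double or triple edge where a_ij * a_ji = 2 or 3), the diagram is a chain of 8 nodes with single edges (A_8). One simple-root ordering that puts it in standard form is (alpha_6, alpha_7, alpha_1, alpha_2, alpha_5, alpha_3, alpha_8, alpha_4). So the algebra is type A_8, i.e. sl(9).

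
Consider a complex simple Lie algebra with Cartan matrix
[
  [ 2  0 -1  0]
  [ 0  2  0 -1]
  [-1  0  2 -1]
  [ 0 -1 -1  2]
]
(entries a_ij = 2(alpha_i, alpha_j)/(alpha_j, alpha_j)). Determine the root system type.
The matrix has rank 4 with 2's on the diagonal. Reading the off-diagonal entries as Dynkin edges (a single edge where a_ij = a_ji = -1; a double or triple edge where a_ij * a_ji = 2 or 3), the diagram is a chain of 4 nodes with single edges (A_4). One simple-root ordering that puts it in standard form is (alpha_1, alpha_3, alpha_4, alpha_2). So the algebra is type A_4, i.e. sl(5).

A4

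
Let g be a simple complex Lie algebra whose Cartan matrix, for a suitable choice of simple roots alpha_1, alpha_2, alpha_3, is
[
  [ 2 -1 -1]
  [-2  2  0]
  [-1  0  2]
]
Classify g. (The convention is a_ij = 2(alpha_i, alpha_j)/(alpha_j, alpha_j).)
C3

The matrix has rank 3 with 2's on the diagonal. Reading the off-diagonal entries as Dynkin edges (a single edge where a_ij = a_ji = -1; a double or triple edge where a_ij * a_ji = 2 or 3), the diagram is a chain of 3 nodes with a double edge at one end; the terminal node there is the unique long simple root (C_3). One simple-root ordering that puts it in standard form is (alpha_3, alpha_1, alpha_2). So the algebra is type C_3, i.e. sp(6).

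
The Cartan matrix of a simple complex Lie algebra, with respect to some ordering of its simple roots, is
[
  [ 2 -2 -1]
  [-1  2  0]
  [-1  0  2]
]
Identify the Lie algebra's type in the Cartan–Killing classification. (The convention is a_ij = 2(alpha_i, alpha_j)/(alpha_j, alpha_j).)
The matrix has rank 3 with 2's on the diagonal. Reading the off-diagonal entries as Dynkin edges (a single edge where a_ij = a_ji = -1; a double or triple edge where a_ij * a_ji = 2 or 3), the diagram is a chain of 3 nodes with a double edge at one end; the terminal node there is the unique short simple root (B_3). One simple-root ordering that puts it in standard form is (alpha_3, alpha_1, alpha_2). So the algebra is type B_3, i.e. so(7).

B_3 (so(7))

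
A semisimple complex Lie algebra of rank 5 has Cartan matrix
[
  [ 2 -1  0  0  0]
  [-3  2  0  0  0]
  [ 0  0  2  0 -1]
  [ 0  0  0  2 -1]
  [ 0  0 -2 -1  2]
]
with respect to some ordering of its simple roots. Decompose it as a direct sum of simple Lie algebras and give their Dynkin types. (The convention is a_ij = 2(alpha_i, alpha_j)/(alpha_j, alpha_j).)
B3 + G2

The diagram associated to this matrix has two connected components: the simple roots {alpha_3, alpha_4, alpha_5} form a chain of 3 nodes with a double edge at one end; the terminal node there is the unique short simple root (B_3), and {alpha_1, alpha_2} form two nodes joined by a triple edge (G_2). A semisimple Lie algebra decomposes uniquely as the direct sum of simple ideals, one per connected component of its Dynkin diagram, so g ≅ B_3 ⊕ G_2 (dimension 21 + 14 = 35).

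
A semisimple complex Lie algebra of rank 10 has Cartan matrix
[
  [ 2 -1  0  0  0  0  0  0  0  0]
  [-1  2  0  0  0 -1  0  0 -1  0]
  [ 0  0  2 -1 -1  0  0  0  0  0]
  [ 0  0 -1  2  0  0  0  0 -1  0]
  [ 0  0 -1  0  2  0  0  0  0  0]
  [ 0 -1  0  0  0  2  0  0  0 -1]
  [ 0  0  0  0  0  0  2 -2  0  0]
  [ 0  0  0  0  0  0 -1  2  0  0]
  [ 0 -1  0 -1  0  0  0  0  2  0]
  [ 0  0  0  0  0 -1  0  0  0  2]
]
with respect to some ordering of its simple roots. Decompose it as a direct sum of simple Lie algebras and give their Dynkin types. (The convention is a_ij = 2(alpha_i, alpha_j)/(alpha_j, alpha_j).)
The diagram associated to this matrix has two connected components: the simple roots {alpha_7, alpha_8} form a chain of 2 nodes with a double edge at one end; the terminal node there is the unique short simple root (B_2), and {alpha_1, alpha_2, alpha_3, alpha_4, alpha_5, alpha_6, alpha_9, alpha_10} form a chain of 7 nodes with one extra node attached to the third node from one end (E_8). A semisimple Lie algebra decomposes uniquely as the direct sum of simple ideals, one per connected component of its Dynkin diagram, so g ≅ B_2 ⊕ E_8 (dimension 10 + 248 = 258).

B_2 (so(5)) + E_8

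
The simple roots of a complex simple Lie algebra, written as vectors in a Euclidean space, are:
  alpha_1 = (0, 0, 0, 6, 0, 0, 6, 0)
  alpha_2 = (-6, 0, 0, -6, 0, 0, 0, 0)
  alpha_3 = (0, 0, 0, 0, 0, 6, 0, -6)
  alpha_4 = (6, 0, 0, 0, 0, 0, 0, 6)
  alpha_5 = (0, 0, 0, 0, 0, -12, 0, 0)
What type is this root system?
type C_5

Compute the Cartan integers a_ij = 2(alpha_i, alpha_j)/(alpha_j, alpha_j); the resulting 5x5 Cartan matrix is
[[2, -1, 0, 0, 0], [-1, 2, 0, -1, 0], [0, 0, 2, -1, -1], [0, -1, -1, 2, 0], [0, 0, -2, 0, 2]].
The roots have two lengths (squared-length ratio 2:1); the short ones are alpha_{1,2,3,4}. The associated Dynkin diagram is a chain of 5 nodes with a double edge at one end; the terminal node there is the unique long simple root (C_5), so the type is C_5 (the algebra sp(10)).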